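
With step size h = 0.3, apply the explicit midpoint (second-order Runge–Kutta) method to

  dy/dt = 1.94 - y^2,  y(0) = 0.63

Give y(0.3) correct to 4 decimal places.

Midpoint: k1 = f(t_n, y_n); k2 = f(t_n + h/2, y_n + (h/2)·k1); y_{n+1} = y_n + h·k2.
t=0.000000, y=0.630000:
  k1 = f(0.000000, 0.630000) = 1.543100
  k2 = f(0.150000, 0.861465) = 1.197878
  y ← 0.630000 + 0.3·1.197878 = 0.989363
y(0.3) ≈ 0.9894

0.9894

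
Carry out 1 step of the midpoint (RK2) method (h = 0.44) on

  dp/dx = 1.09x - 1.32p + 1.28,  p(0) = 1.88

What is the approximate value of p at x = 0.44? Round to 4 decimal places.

1.6103

Midpoint: k1 = f(x_n, p_n); k2 = f(x_n + h/2, p_n + (h/2)·k1); p_{n+1} = p_n + h·k2.
x=0.000000, p=1.880000:
  k1 = f(0.000000, 1.880000) = -1.201600
  k2 = f(0.220000, 1.615648) = -0.612855
  p ← 1.880000 + 0.44·(-0.612855) = 1.610344
p(0.44) ≈ 1.6103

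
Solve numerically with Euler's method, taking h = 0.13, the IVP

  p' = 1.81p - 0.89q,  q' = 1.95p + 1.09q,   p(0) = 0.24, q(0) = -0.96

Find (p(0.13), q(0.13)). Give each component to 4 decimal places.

Euler on (p,q): p_{n+1} = p_n + h·p', q_{n+1} = q_n + h·q'.
0.000000: (0.240000, -0.960000); f=(1.288800, -0.578400) → (0.407544, -1.035192)
(p(0.13), q(0.13)) ≈ (0.4075, -1.0352)

0.4075, -1.0352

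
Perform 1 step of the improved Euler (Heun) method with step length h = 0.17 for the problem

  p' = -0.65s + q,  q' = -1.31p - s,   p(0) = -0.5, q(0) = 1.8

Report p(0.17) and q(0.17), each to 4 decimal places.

-0.1939, 1.8628

Heun on (p,q): k1 = f(s_n, state_n); k2 = f(s_n + h, state_n + h·k1); state_{n+1} = state_n + (h/2)·(k1 + k2).
0.000000: (-0.500000, 1.800000)
  k1 = (1.800000, 0.655000)
  predictor → (-0.194000, 1.911350)
  k2 = (1.800850, 0.084140)
  → (-0.193928, 1.862827)
(p(0.17), q(0.17)) ≈ (-0.1939, 1.8628)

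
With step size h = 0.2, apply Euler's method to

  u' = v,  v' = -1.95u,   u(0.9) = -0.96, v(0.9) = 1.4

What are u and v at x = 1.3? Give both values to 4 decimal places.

Euler on (u,v): u_{n+1} = u_n + h·u', v_{n+1} = v_n + h·v'.
0.900000: (-0.960000, 1.400000); f=(1.400000, 1.872000) → (-0.680000, 1.774400)
1.100000: (-0.680000, 1.774400); f=(1.774400, 1.326000) → (-0.325120, 2.039600)
(u(1.3), v(1.3)) ≈ (-0.3251, 2.0396)

-0.3251, 2.0396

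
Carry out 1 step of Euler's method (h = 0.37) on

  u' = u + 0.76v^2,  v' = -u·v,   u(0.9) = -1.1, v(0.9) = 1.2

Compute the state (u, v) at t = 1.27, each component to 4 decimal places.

-1.1021, 1.6884

Euler on (u,v): u_{n+1} = u_n + h·u', v_{n+1} = v_n + h·v'.
0.900000: (-1.100000, 1.200000); f=(-0.005600, 1.320000) → (-1.102072, 1.688400)
(u(1.27), v(1.27)) ≈ (-1.1021, 1.6884)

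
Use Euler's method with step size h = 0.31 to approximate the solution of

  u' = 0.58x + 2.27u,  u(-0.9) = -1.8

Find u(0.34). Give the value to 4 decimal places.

Euler: u_{n+1} = u_n + h·f(x_n, u_n).
x=-0.900000, u=-1.800000: f=-4.608000 → u ← -1.800000 + 0.31·(-4.608000) = -3.228480
x=-0.590000, u=-3.228480: f=-7.670850 → u ← -3.228480 + 0.31·(-7.670850) = -5.606443
x=-0.280000, u=-5.606443: f=-12.889026 → u ← -5.606443 + 0.31·(-12.889026) = -9.602042
x=0.030000, u=-9.602042: f=-21.779234 → u ← -9.602042 + 0.31·(-21.779234) = -16.353604
u(0.34) ≈ -16.3536

-16.3536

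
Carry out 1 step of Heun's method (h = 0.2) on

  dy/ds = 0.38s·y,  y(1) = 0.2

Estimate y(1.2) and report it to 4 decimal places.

0.2174

Heun: k1 = f(s_n, y_n); k2 = f(s_n + h, y_n + h·k1); y_{n+1} = y_n + (h/2)·(k1 + k2).
s=1.000000, y=0.200000:
  k1 = f(1.000000, 0.200000) = 0.076000
  k2 = f(1.200000, 0.215200) = 0.098131
  y ← 0.200000 + (0.2/2)·(0.076000 + 0.098131) = 0.217413
y(1.2) ≈ 0.2174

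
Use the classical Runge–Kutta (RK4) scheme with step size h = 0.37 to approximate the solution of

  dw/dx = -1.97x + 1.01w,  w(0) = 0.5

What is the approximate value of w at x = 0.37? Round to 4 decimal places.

RK4: k1 = f(x_n, w_n); k2 = f(x_n + h/2, w_n + (h/2)·k1); k3 = f(x_n + h/2, w_n + (h/2)·k2); k4 = f(x_n + h, w_n + h·k3); w_{n+1} = w_n + (h/6)·(k1 + 2k2 + 2k3 + k4).
x=0.000000, w=0.500000:
  k1 = f(0.000000, 0.500000) = 0.505000
  k2 = f(0.185000, 0.593425) = 0.234909
  k3 = f(0.185000, 0.543458) = 0.184443
  k4 = f(0.370000, 0.568244) = -0.154974
  w ← 0.500000 + (0.37/6)·(k1 + 2k2 + 2k3 + k4) = 0.573305
w(0.37) ≈ 0.5733

0.5733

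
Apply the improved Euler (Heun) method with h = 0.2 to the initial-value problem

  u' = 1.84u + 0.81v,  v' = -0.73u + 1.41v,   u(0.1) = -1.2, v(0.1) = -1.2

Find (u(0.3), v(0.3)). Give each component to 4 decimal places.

-1.9662, -1.3398

Heun on (u,v): k1 = f(t_n, state_n); k2 = f(t_n + h, state_n + h·k1); state_{n+1} = state_n + (h/2)·(k1 + k2).
0.100000: (-1.200000, -1.200000)
  k1 = (-3.180000, -0.816000)
  predictor → (-1.836000, -1.363200)
  k2 = (-4.482432, -0.581832)
  → (-1.966243, -1.339783)
(u(0.3), v(0.3)) ≈ (-1.9662, -1.3398)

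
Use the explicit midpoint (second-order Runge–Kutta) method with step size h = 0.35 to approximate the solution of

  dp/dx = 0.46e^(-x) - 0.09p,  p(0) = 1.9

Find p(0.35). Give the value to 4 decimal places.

1.9737

Midpoint: k1 = f(x_n, p_n); k2 = f(x_n + h/2, p_n + (h/2)·k1); p_{n+1} = p_n + h·k2.
x=0.000000, p=1.900000:
  k1 = f(0.000000, 1.900000) = 0.289000
  k2 = f(0.175000, 1.950575) = 0.210598
  p ← 1.900000 + 0.35·0.210598 = 1.973709
p(0.35) ≈ 1.9737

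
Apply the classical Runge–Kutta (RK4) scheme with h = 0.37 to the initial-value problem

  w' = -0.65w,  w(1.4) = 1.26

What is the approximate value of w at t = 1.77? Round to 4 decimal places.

0.9907

RK4: k1 = f(t_n, w_n); k2 = f(t_n + h/2, w_n + (h/2)·k1); k3 = f(t_n + h/2, w_n + (h/2)·k2); k4 = f(t_n + h, w_n + h·k3); w_{n+1} = w_n + (h/6)·(k1 + 2k2 + 2k3 + k4).
t=1.400000, w=1.260000:
  k1 = f(1.400000, 1.260000) = -0.819000
  k2 = f(1.585000, 1.108485) = -0.720515
  k3 = f(1.585000, 1.126705) = -0.732358
  k4 = f(1.770000, 0.989028) = -0.642868
  w ← 1.260000 + (0.37/6)·(k1 + 2k2 + 2k3 + k4) = 0.990664
w(1.77) ≈ 0.9907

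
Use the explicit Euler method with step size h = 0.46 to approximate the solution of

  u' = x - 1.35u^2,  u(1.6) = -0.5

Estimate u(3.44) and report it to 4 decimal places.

1.4453

Euler: u_{n+1} = u_n + h·f(x_n, u_n).
x=1.600000, u=-0.500000: f=1.262500 → u ← -0.500000 + 0.46·1.262500 = 0.080750
x=2.060000, u=0.080750: f=2.051197 → u ← 0.080750 + 0.46·2.051197 = 1.024301
x=2.520000, u=1.024301: f=1.103591 → u ← 1.024301 + 0.46·1.103591 = 1.531953
x=2.980000, u=1.531953: f=-0.188286 → u ← 1.531953 + 0.46·(-0.188286) = 1.445341
u(3.44) ≈ 1.4453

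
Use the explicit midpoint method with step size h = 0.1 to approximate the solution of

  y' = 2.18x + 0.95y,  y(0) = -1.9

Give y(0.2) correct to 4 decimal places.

-2.2512

Midpoint: k1 = f(x_n, y_n); k2 = f(x_n + h/2, y_n + (h/2)·k1); y_{n+1} = y_n + h·k2.
x=0.000000, y=-1.900000:
  k1 = f(0.000000, -1.900000) = -1.805000
  k2 = f(0.050000, -1.990250) = -1.781737
  y ← -1.900000 + 0.1·(-1.781737) = -2.078174
x=0.100000, y=-2.078174:
  k1 = f(0.100000, -2.078174) = -1.756265
  k2 = f(0.150000, -2.165987) = -1.730688
  y ← -2.078174 + 0.1·(-1.730688) = -2.251243
y(0.2) ≈ -2.2512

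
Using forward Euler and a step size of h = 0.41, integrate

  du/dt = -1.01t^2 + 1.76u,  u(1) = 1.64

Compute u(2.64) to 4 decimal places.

Euler: u_{n+1} = u_n + h·f(t_n, u_n).
t=1.000000, u=1.640000: f=1.876400 → u ← 1.640000 + 0.41·1.876400 = 2.409324
t=1.410000, u=2.409324: f=2.232429 → u ← 2.409324 + 0.41·2.232429 = 3.324620
t=1.820000, u=3.324620: f=2.505807 → u ← 3.324620 + 0.41·2.505807 = 4.352001
t=2.230000, u=4.352001: f=2.636893 → u ← 4.352001 + 0.41·2.636893 = 5.433127
u(2.64) ≈ 5.4331

5.4331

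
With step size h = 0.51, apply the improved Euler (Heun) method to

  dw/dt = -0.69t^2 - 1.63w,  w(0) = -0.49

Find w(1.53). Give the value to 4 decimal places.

-0.6196

Heun: k1 = f(t_n, w_n); k2 = f(t_n + h, w_n + h·k1); w_{n+1} = w_n + (h/2)·(k1 + k2).
t=0.000000, w=-0.490000:
  k1 = f(0.000000, -0.490000) = 0.798700
  k2 = f(0.510000, -0.082663) = -0.044728
  w ← -0.490000 + (0.51/2)·(0.798700 + (-0.044728)) = -0.297737
t=0.510000, w=-0.297737:
  k1 = f(0.510000, -0.297737) = 0.305843
  k2 = f(1.020000, -0.141757) = -0.486811
  w ← -0.297737 + (0.51/2)·(0.305843 + (-0.486811)) = -0.343884
t=1.020000, w=-0.343884:
  k1 = f(1.020000, -0.343884) = -0.157345
  k2 = f(1.530000, -0.424130) = -0.923889
  w ← -0.343884 + (0.51/2)·(-0.157345 + (-0.923889)) = -0.619599
w(1.53) ≈ -0.6196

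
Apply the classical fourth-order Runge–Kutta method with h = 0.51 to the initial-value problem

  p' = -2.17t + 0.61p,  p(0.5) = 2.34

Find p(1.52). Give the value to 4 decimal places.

1.4204

RK4: k1 = f(t_n, p_n); k2 = f(t_n + h/2, p_n + (h/2)·k1); k3 = f(t_n + h/2, p_n + (h/2)·k2); k4 = f(t_n + h, p_n + h·k3); p_{n+1} = p_n + (h/6)·(k1 + 2k2 + 2k3 + k4).
t=0.500000, p=2.340000:
  k1 = f(0.500000, 2.340000) = 0.342400
  k2 = f(0.755000, 2.427312) = -0.157690
  k3 = f(0.755000, 2.299789) = -0.235479
  k4 = f(1.010000, 2.219906) = -0.837557
  p ← 2.340000 + (0.51/6)·(k1 + 2k2 + 2k3 + k4) = 2.231073
t=1.010000, p=2.231073:
  k1 = f(1.010000, 2.231073) = -0.830745
  k2 = f(1.265000, 2.019233) = -1.513318
  k3 = f(1.265000, 1.845177) = -1.619492
  k4 = f(1.520000, 1.405132) = -2.441269
  p ← 2.231073 + (0.51/6)·(k1 + 2k2 + 2k3 + k4) = 1.420374
p(1.52) ≈ 1.4204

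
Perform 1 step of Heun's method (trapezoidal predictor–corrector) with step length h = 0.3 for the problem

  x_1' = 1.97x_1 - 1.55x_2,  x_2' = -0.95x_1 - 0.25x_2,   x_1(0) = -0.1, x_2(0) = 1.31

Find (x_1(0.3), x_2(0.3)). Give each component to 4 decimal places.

Heun on (x_1,x_2): k1 = f(x_n, state_n); k2 = f(x_n + h, state_n + h·k1); state_{n+1} = state_n + (h/2)·(k1 + k2).
0.000000: (-0.100000, 1.310000)
  k1 = (-2.227500, -0.232500)
  predictor → (-0.768250, 1.240250)
  k2 = (-3.435840, 0.419775)
  → (-0.949501, 1.338091)
(x_1(0.3), x_2(0.3)) ≈ (-0.9495, 1.3381)

-0.9495, 1.3381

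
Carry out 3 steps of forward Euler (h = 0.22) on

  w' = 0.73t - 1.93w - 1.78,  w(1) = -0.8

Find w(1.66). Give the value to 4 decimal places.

-0.5018

Euler: w_{n+1} = w_n + h·f(t_n, w_n).
t=1.000000, w=-0.800000: f=0.494000 → w ← -0.800000 + 0.22·0.494000 = -0.691320
t=1.220000, w=-0.691320: f=0.444848 → w ← -0.691320 + 0.22·0.444848 = -0.593454
t=1.440000, w=-0.593454: f=0.416565 → w ← -0.593454 + 0.22·0.416565 = -0.501809
w(1.66) ≈ -0.5018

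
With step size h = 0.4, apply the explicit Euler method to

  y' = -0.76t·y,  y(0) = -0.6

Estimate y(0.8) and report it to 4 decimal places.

-0.5270

Euler: y_{n+1} = y_n + h·f(t_n, y_n).
t=0.000000, y=-0.600000: f=0.000000 → y ← -0.600000 + 0.4·0.000000 = -0.600000
t=0.400000, y=-0.600000: f=0.182400 → y ← -0.600000 + 0.4·0.182400 = -0.527040
y(0.8) ≈ -0.5270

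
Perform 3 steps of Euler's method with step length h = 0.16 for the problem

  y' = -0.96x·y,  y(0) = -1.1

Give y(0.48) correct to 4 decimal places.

-1.0202

Euler: y_{n+1} = y_n + h·f(x_n, y_n).
x=0.000000, y=-1.100000: f=0.000000 → y ← -1.100000 + 0.16·0.000000 = -1.100000
x=0.160000, y=-1.100000: f=0.168960 → y ← -1.100000 + 0.16·0.168960 = -1.072966
x=0.320000, y=-1.072966: f=0.329615 → y ← -1.072966 + 0.16·0.329615 = -1.020228
y(0.48) ≈ -1.0202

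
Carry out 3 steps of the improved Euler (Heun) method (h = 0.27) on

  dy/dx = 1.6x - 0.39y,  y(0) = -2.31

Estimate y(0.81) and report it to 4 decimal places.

-1.2068

Heun: k1 = f(x_n, y_n); k2 = f(x_n + h, y_n + h·k1); y_{n+1} = y_n + (h/2)·(k1 + k2).
x=0.000000, y=-2.310000:
  k1 = f(0.000000, -2.310000) = 0.900900
  k2 = f(0.270000, -2.066757) = 1.238035
  y ← -2.310000 + (0.27/2)·(0.900900 + 1.238035) = -2.021244
x=0.270000, y=-2.021244:
  k1 = f(0.270000, -2.021244) = 1.220285
  k2 = f(0.540000, -1.691767) = 1.523789
  y ← -2.021244 + (0.27/2)·(1.220285 + 1.523789) = -1.650794
x=0.540000, y=-1.650794:
  k1 = f(0.540000, -1.650794) = 1.507810
  k2 = f(0.810000, -1.243685) = 1.781037
  y ← -1.650794 + (0.27/2)·(1.507810 + 1.781037) = -1.206799
y(0.81) ≈ -1.2068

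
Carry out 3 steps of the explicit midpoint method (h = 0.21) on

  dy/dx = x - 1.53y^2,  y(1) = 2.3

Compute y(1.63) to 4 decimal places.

1.2380

Midpoint: k1 = f(x_n, y_n); k2 = f(x_n + h/2, y_n + (h/2)·k1); y_{n+1} = y_n + h·k2.
x=1.000000, y=2.300000:
  k1 = f(1.000000, 2.300000) = -7.093700
  k2 = f(1.105000, 1.555162) = -2.595347
  y ← 2.300000 + 0.21·(-2.595347) = 1.754977
x=1.210000, y=1.754977:
  k1 = f(1.210000, 1.754977) = -3.502316
  k2 = f(1.315000, 1.387234) = -1.629360
  y ← 1.754977 + 0.21·(-1.629360) = 1.412812
x=1.420000, y=1.412812:
  k1 = f(1.420000, 1.412812) = -1.633936
  k2 = f(1.525000, 1.241248) = -0.832267
  y ← 1.412812 + 0.21·(-0.832267) = 1.238036
y(1.63) ≈ 1.2380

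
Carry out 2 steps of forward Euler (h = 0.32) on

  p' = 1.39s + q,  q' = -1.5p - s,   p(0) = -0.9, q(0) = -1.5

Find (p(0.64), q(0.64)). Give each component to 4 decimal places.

-1.5794, -0.5080

Euler on (p,q): p_{n+1} = p_n + h·p', q_{n+1} = q_n + h·q'.
0.000000: (-0.900000, -1.500000); f=(-1.500000, 1.350000) → (-1.380000, -1.068000)
0.320000: (-1.380000, -1.068000); f=(-0.623200, 1.750000) → (-1.579424, -0.508000)
(p(0.64), q(0.64)) ≈ (-1.5794, -0.5080)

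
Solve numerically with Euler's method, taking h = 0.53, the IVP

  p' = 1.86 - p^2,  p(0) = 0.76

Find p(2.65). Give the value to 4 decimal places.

Euler: p_{n+1} = p_n + h·f(t_n, p_n).
t=0.000000, p=0.760000: f=1.282400 → p ← 0.760000 + 0.53·1.282400 = 1.439672
t=0.530000, p=1.439672: f=-0.212655 → p ← 1.439672 + 0.53·(-0.212655) = 1.326965
t=1.060000, p=1.326965: f=0.099165 → p ← 1.326965 + 0.53·0.099165 = 1.379522
t=1.590000, p=1.379522: f=-0.043081 → p ← 1.379522 + 0.53·(-0.043081) = 1.356689
t=2.120000, p=1.356689: f=0.019395 → p ← 1.356689 + 0.53·0.019395 = 1.366968
p(2.65) ≈ 1.3670

1.3670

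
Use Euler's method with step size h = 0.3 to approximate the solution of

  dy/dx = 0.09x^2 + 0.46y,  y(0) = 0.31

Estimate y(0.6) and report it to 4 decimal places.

Euler: y_{n+1} = y_n + h·f(x_n, y_n).
x=0.000000, y=0.310000: f=0.142600 → y ← 0.310000 + 0.3·0.142600 = 0.352780
x=0.300000, y=0.352780: f=0.170379 → y ← 0.352780 + 0.3·0.170379 = 0.403894
y(0.6) ≈ 0.4039

0.4039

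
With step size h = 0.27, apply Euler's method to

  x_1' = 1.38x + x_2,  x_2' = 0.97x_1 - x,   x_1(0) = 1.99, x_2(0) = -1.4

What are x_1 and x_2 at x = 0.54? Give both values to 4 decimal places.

Euler on (x_1,x_2): x_1_{n+1} = x_1_n + h·x_1', x_2_{n+1} = x_2_n + h·x_2'.
0.000000: (1.990000, -1.400000); f=(-1.400000, 1.930300) → (1.612000, -0.878819)
0.270000: (1.612000, -0.878819); f=(-0.506219, 1.293640) → (1.475321, -0.529536)
(x_1(0.54), x_2(0.54)) ≈ (1.4753, -0.5295)

1.4753, -0.5295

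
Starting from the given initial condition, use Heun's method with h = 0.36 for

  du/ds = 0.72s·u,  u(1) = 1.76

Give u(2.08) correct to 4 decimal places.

5.6687

Heun: k1 = f(s_n, u_n); k2 = f(s_n + h, u_n + h·k1); u_{n+1} = u_n + (h/2)·(k1 + k2).
s=1.000000, u=1.760000:
  k1 = f(1.000000, 1.760000) = 1.267200
  k2 = f(1.360000, 2.216192) = 2.170095
  u ← 1.760000 + (0.36/2)·(1.267200 + 2.170095) = 2.378713
s=1.360000, u=2.378713:
  k1 = f(1.360000, 2.378713) = 2.329236
  k2 = f(1.720000, 3.217238) = 3.984228
  u ← 2.378713 + (0.36/2)·(2.329236 + 3.984228) = 3.515137
s=1.720000, u=3.515137:
  k1 = f(1.720000, 3.515137) = 4.353145
  k2 = f(2.080000, 5.082269) = 7.611206
  u ← 3.515137 + (0.36/2)·(4.353145 + 7.611206) = 5.668720
u(2.08) ≈ 5.6687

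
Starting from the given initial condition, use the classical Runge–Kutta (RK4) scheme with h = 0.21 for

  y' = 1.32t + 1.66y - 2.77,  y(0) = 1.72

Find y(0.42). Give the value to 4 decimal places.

1.9206

RK4: k1 = f(t_n, y_n); k2 = f(t_n + h/2, y_n + (h/2)·k1); k3 = f(t_n + h/2, y_n + (h/2)·k2); k4 = f(t_n + h, y_n + h·k3); y_{n+1} = y_n + (h/6)·(k1 + 2k2 + 2k3 + k4).
t=0.000000, y=1.720000:
  k1 = f(0.000000, 1.720000) = 0.085200
  k2 = f(0.105000, 1.728946) = 0.238650
  k3 = f(0.105000, 1.745058) = 0.265397
  k4 = f(0.210000, 1.775733) = 0.454917
  y ← 1.720000 + (0.21/6)·(k1 + 2k2 + 2k3 + k4) = 1.774187
t=0.210000, y=1.774187:
  k1 = f(0.210000, 1.774187) = 0.452351
  k2 = f(0.315000, 1.821684) = 0.669796
  k3 = f(0.315000, 1.844516) = 0.707697
  k4 = f(0.420000, 1.922804) = 0.976254
  y ← 1.774187 + (0.21/6)·(k1 + 2k2 + 2k3 + k4) = 1.920613
y(0.42) ≈ 1.9206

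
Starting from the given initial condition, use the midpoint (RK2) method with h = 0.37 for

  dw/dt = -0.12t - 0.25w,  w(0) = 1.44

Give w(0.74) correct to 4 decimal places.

Midpoint: k1 = f(t_n, w_n); k2 = f(t_n + h/2, w_n + (h/2)·k1); w_{n+1} = w_n + h·k2.
t=0.000000, w=1.440000:
  k1 = f(0.000000, 1.440000) = -0.360000
  k2 = f(0.185000, 1.373400) = -0.365550
  w ← 1.440000 + 0.37·(-0.365550) = 1.304747
t=0.370000, w=1.304747:
  k1 = f(0.370000, 1.304747) = -0.370587
  k2 = f(0.555000, 1.236188) = -0.375647
  w ← 1.304747 + 0.37·(-0.375647) = 1.165757
w(0.74) ≈ 1.1658

1.1658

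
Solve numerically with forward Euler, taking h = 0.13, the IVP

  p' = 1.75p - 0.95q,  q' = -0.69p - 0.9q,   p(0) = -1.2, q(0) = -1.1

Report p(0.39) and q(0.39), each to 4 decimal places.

-1.8045, -0.4298

Euler on (p,q): p_{n+1} = p_n + h·p', q_{n+1} = q_n + h·q'.
0.000000: (-1.200000, -1.100000); f=(-1.055000, 1.818000) → (-1.337150, -0.863660)
0.130000: (-1.337150, -0.863660); f=(-1.519536, 1.699928) → (-1.534690, -0.642669)
0.260000: (-1.534690, -0.642669); f=(-2.075171, 1.637338) → (-1.804462, -0.429815)
(p(0.39), q(0.39)) ≈ (-1.8045, -0.4298)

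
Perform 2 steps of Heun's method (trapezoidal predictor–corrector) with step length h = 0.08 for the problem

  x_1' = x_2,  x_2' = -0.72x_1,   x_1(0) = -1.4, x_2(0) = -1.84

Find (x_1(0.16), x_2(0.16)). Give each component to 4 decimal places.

-1.6808, -1.6621

Heun on (x_1,x_2): k1 = f(x_n, state_n); k2 = f(x_n + h, state_n + h·k1); state_{n+1} = state_n + (h/2)·(k1 + k2).
0.000000: (-1.400000, -1.840000)
  k1 = (-1.840000, 1.008000)
  predictor → (-1.547200, -1.759360)
  k2 = (-1.759360, 1.113984)
  → (-1.543974, -1.755121)
0.080000: (-1.543974, -1.755121)
  k1 = (-1.755121, 1.111662)
  predictor → (-1.684384, -1.666188)
  k2 = (-1.666188, 1.212757)
  → (-1.680827, -1.662144)
(x_1(0.16), x_2(0.16)) ≈ (-1.6808, -1.6621)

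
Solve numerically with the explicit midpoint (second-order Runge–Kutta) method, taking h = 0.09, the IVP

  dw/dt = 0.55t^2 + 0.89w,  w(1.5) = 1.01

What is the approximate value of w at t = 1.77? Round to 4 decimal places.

Midpoint: k1 = f(t_n, w_n); k2 = f(t_n + h/2, w_n + (h/2)·k1); w_{n+1} = w_n + h·k2.
t=1.500000, w=1.010000:
  k1 = f(1.500000, 1.010000) = 2.136400
  k2 = f(1.545000, 1.106138) = 2.297327
  w ← 1.010000 + 0.09·2.297327 = 1.216759
t=1.590000, w=1.216759:
  k1 = f(1.590000, 1.216759) = 2.473371
  k2 = f(1.635000, 1.328061) = 2.652248
  w ← 1.216759 + 0.09·2.652248 = 1.455462
t=1.680000, w=1.455462:
  k1 = f(1.680000, 1.455462) = 2.847681
  k2 = f(1.725000, 1.583607) = 3.046004
  w ← 1.455462 + 0.09·3.046004 = 1.729602
w(1.77) ≈ 1.7296

1.7296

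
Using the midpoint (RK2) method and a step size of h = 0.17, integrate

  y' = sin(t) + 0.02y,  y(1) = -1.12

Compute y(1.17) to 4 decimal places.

Midpoint: k1 = f(t_n, y_n); k2 = f(t_n + h/2, y_n + (h/2)·k1); y_{n+1} = y_n + h·k2.
t=1.000000, y=-1.120000:
  k1 = f(1.000000, -1.120000) = 0.819071
  k2 = f(1.085000, -1.050379) = 0.863296
  y ← -1.120000 + 0.17·0.863296 = -0.973240
y(1.17) ≈ -0.9732

-0.9732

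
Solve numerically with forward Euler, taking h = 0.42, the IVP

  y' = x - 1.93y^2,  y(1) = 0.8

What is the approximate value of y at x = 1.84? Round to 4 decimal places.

Euler: y_{n+1} = y_n + h·f(x_n, y_n).
x=1.000000, y=0.800000: f=-0.235200 → y ← 0.800000 + 0.42·(-0.235200) = 0.701216
x=1.420000, y=0.701216: f=0.471012 → y ← 0.701216 + 0.42·0.471012 = 0.899041
y(1.84) ≈ 0.8990

0.8990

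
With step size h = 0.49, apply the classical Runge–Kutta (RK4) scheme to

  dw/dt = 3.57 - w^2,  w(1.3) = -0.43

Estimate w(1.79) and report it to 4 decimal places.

RK4: k1 = f(t_n, w_n); k2 = f(t_n + h/2, w_n + (h/2)·k1); k3 = f(t_n + h/2, w_n + (h/2)·k2); k4 = f(t_n + h, w_n + h·k3); w_{n+1} = w_n + (h/6)·(k1 + 2k2 + 2k3 + k4).
t=1.300000, w=-0.430000:
  k1 = f(1.300000, -0.430000) = 3.385100
  k2 = f(1.545000, 0.399349) = 3.410520
  k3 = f(1.545000, 0.405577) = 3.405507
  k4 = f(1.790000, 1.238698) = 2.035626
  w ← -0.430000 + (0.49/6)·(k1 + 2k2 + 2k3 + k4) = 1.125977
w(1.79) ≈ 1.1260

1.1260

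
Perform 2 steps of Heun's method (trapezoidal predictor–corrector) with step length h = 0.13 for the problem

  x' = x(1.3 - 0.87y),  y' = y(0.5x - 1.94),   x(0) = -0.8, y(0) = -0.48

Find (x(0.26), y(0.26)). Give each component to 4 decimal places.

Heun on (x,y): k1 = f(t_n, state_n); k2 = f(t_n + h, state_n + h·k1); state_{n+1} = state_n + (h/2)·(k1 + k2).
0.000000: (-0.800000, -0.480000)
  k1 = (-1.374080, 1.123200)
  predictor → (-0.978630, -0.333984)
  k2 = (-1.556576, 0.811352)
  → (-0.990493, -0.354254)
0.130000: (-0.990493, -0.354254)
  k1 = (-1.592911, 0.862696)
  predictor → (-1.197571, -0.242104)
  k2 = (-1.809087, 0.614649)
  → (-1.211623, -0.258227)
(x(0.26), y(0.26)) ≈ (-1.2116, -0.2582)

-1.2116, -0.2582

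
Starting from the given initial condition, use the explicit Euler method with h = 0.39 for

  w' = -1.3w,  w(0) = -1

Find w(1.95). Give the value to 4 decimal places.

Euler: w_{n+1} = w_n + h·f(x_n, w_n).
x=0.000000, w=-1.000000: f=1.300000 → w ← -1.000000 + 0.39·1.300000 = -0.493000
x=0.390000, w=-0.493000: f=0.640900 → w ← -0.493000 + 0.39·0.640900 = -0.243049
x=0.780000, w=-0.243049: f=0.315964 → w ← -0.243049 + 0.39·0.315964 = -0.119823
x=1.170000, w=-0.119823: f=0.155770 → w ← -0.119823 + 0.39·0.155770 = -0.059073
x=1.560000, w=-0.059073: f=0.076795 → w ← -0.059073 + 0.39·0.076795 = -0.029123
w(1.95) ≈ -0.0291

-0.0291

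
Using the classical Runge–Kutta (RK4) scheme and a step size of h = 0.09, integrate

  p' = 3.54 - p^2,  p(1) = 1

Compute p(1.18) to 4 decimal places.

RK4: k1 = f(x_n, p_n); k2 = f(x_n + h/2, p_n + (h/2)·k1); k3 = f(x_n + h/2, p_n + (h/2)·k2); k4 = f(x_n + h, p_n + h·k3); p_{n+1} = p_n + (h/6)·(k1 + 2k2 + 2k3 + k4).
x=1.000000, p=1.000000:
  k1 = f(1.000000, 1.000000) = 2.540000
  k2 = f(1.045000, 1.114300) = 2.298336
  k3 = f(1.045000, 1.103425) = 2.322453
  k4 = f(1.090000, 1.209021) = 2.078269
  p ← 1.000000 + (0.09/6)·(k1 + 2k2 + 2k3 + k4) = 1.207898
x=1.090000, p=1.207898:
  k1 = f(1.090000, 1.207898) = 2.080983
  k2 = f(1.135000, 1.301542) = 1.845989
  k3 = f(1.135000, 1.290967) = 1.873404
  k4 = f(1.180000, 1.376504) = 1.645237
  p ← 1.207898 + (0.09/6)·(k1 + 2k2 + 2k3 + k4) = 1.375373
p(1.18) ≈ 1.3754

1.3754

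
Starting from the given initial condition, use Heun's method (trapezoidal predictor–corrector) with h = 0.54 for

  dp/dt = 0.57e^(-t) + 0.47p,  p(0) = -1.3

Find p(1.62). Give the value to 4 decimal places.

-1.9896

Heun: k1 = f(t_n, p_n); k2 = f(t_n + h, p_n + h·k1); p_{n+1} = p_n + (h/2)·(k1 + k2).
t=0.000000, p=-1.300000:
  k1 = f(0.000000, -1.300000) = -0.041000
  k2 = f(0.540000, -1.322140) = -0.289239
  p ← -1.300000 + (0.54/2)·(-0.041000 + (-0.289239)) = -1.389165
t=0.540000, p=-1.389165:
  k1 = f(0.540000, -1.389165) = -0.320741
  k2 = f(1.080000, -1.562365) = -0.540742
  p ← -1.389165 + (0.54/2)·(-0.320741 + (-0.540742)) = -1.621765
t=1.080000, p=-1.621765:
  k1 = f(1.080000, -1.621765) = -0.568660
  k2 = f(1.620000, -1.928841) = -0.793753
  p ← -1.621765 + (0.54/2)·(-0.568660 + (-0.793753)) = -1.989617
p(1.62) ≈ -1.9896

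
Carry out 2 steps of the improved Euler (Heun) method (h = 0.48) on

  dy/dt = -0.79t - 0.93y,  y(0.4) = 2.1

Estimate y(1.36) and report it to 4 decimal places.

Heun: k1 = f(t_n, y_n); k2 = f(t_n + h, y_n + h·k1); y_{n+1} = y_n + (h/2)·(k1 + k2).
t=0.400000, y=2.100000:
  k1 = f(0.400000, 2.100000) = -2.269000
  k2 = f(0.880000, 1.010880) = -1.635318
  y ← 2.100000 + (0.48/2)·(-2.269000 + (-1.635318)) = 1.162964
t=0.880000, y=1.162964:
  k1 = f(0.880000, 1.162964) = -1.776756
  k2 = f(1.360000, 0.310121) = -1.362812
  y ← 1.162964 + (0.48/2)·(-1.776756 + (-1.362812)) = 0.409467
y(1.36) ≈ 0.4095

0.4095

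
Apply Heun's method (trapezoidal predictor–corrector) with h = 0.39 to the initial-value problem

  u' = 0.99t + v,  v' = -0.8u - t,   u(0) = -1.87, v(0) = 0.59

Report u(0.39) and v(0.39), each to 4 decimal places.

Heun on (u,v): k1 = f(t_n, state_n); k2 = f(t_n + h, state_n + h·k1); state_{n+1} = state_n + (h/2)·(k1 + k2).
0.000000: (-1.870000, 0.590000)
  k1 = (0.590000, 1.496000)
  predictor → (-1.639900, 1.173440)
  k2 = (1.559540, 0.921920)
  → (-1.450840, 1.061494)
(u(0.39), v(0.39)) ≈ (-1.4508, 1.0615)

-1.4508, 1.0615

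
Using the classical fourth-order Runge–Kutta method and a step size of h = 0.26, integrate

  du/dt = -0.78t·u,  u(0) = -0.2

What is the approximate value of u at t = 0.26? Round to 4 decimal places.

-0.1948

RK4: k1 = f(t_n, u_n); k2 = f(t_n + h/2, u_n + (h/2)·k1); k3 = f(t_n + h/2, u_n + (h/2)·k2); k4 = f(t_n + h, u_n + h·k3); u_{n+1} = u_n + (h/6)·(k1 + 2k2 + 2k3 + k4).
t=0.000000, u=-0.200000:
  k1 = f(0.000000, -0.200000) = 0.000000
  k2 = f(0.130000, -0.200000) = 0.020280
  k3 = f(0.130000, -0.197364) = 0.020013
  k4 = f(0.260000, -0.194797) = 0.039505
  u ← -0.200000 + (0.26/6)·(k1 + 2k2 + 2k3 + k4) = -0.194796
u(0.26) ≈ -0.1948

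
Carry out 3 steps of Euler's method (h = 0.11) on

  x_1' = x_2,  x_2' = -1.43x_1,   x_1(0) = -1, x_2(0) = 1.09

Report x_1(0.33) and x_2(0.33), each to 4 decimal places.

-0.5905, 1.5026

Euler on (x_1,x_2): x_1_{n+1} = x_1_n + h·x_1', x_2_{n+1} = x_2_n + h·x_2'.
0.000000: (-1.000000, 1.090000); f=(1.090000, 1.430000) → (-0.880100, 1.247300)
0.110000: (-0.880100, 1.247300); f=(1.247300, 1.258543) → (-0.742897, 1.385740)
0.220000: (-0.742897, 1.385740); f=(1.385740, 1.062343) → (-0.590466, 1.502597)
(x_1(0.33), x_2(0.33)) ≈ (-0.5905, 1.5026)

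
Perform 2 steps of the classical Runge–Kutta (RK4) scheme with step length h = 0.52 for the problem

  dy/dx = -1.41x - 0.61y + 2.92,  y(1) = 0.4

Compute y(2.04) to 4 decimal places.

0.7508

RK4: k1 = f(x_n, y_n); k2 = f(x_n + h/2, y_n + (h/2)·k1); k3 = f(x_n + h/2, y_n + (h/2)·k2); k4 = f(x_n + h, y_n + h·k3); y_{n+1} = y_n + (h/6)·(k1 + 2k2 + 2k3 + k4).
x=1.000000, y=0.400000:
  k1 = f(1.000000, 0.400000) = 1.266000
  k2 = f(1.260000, 0.729160) = 0.698612
  k3 = f(1.260000, 0.581639) = 0.788600
  k4 = f(1.520000, 0.810072) = 0.282656
  y ← 0.400000 + (0.52/6)·(k1 + 2k2 + 2k3 + k4) = 0.792000
x=1.520000, y=0.792000:
  k1 = f(1.520000, 0.792000) = 0.293680
  k2 = f(1.780000, 0.868357) = -0.119498
  k3 = f(1.780000, 0.760931) = -0.053968
  k4 = f(2.040000, 0.763937) = -0.422402
  y ← 0.792000 + (0.52/6)·(k1 + 2k2 + 2k3 + k4) = 0.750777
y(2.04) ≈ 0.7508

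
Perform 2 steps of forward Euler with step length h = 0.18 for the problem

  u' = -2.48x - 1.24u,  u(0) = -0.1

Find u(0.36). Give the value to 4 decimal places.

Euler: u_{n+1} = u_n + h·f(x_n, u_n).
x=0.000000, u=-0.100000: f=0.124000 → u ← -0.100000 + 0.18·0.124000 = -0.077680
x=0.180000, u=-0.077680: f=-0.350077 → u ← -0.077680 + 0.18·(-0.350077) = -0.140694
u(0.36) ≈ -0.1407

-0.1407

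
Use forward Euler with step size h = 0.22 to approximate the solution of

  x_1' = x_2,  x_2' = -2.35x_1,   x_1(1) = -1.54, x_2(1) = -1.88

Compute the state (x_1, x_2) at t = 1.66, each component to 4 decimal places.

-2.2083, 1.0595

Euler on (x_1,x_2): x_1_{n+1} = x_1_n + h·x_1', x_2_{n+1} = x_2_n + h·x_2'.
1.000000: (-1.540000, -1.880000); f=(-1.880000, 3.619000) → (-1.953600, -1.083820)
1.220000: (-1.953600, -1.083820); f=(-1.083820, 4.590960) → (-2.192040, -0.073809)
1.440000: (-2.192040, -0.073809); f=(-0.073809, 5.151295) → (-2.208278, 1.059476)
(x_1(1.66), x_2(1.66)) ≈ (-2.2083, 1.0595)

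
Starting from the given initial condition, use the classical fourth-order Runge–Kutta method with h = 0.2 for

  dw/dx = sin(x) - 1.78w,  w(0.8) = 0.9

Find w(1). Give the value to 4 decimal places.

0.7627

RK4: k1 = f(x_n, w_n); k2 = f(x_n + h/2, w_n + (h/2)·k1); k3 = f(x_n + h/2, w_n + (h/2)·k2); k4 = f(x_n + h, w_n + h·k3); w_{n+1} = w_n + (h/6)·(k1 + 2k2 + 2k3 + k4).
x=0.800000, w=0.900000:
  k1 = f(0.800000, 0.900000) = -0.884644
  k2 = f(0.900000, 0.811536) = -0.661206
  k3 = f(0.900000, 0.833879) = -0.700978
  k4 = f(1.000000, 0.759804) = -0.510981
  w ← 0.900000 + (0.2/6)·(k1 + 2k2 + 2k3 + k4) = 0.762667
w(1) ≈ 0.7627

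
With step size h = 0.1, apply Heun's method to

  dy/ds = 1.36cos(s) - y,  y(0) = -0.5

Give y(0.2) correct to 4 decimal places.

-0.1654

Heun: k1 = f(s_n, y_n); k2 = f(s_n + h, y_n + h·k1); y_{n+1} = y_n + (h/2)·(k1 + k2).
s=0.000000, y=-0.500000:
  k1 = f(0.000000, -0.500000) = 1.860000
  k2 = f(0.100000, -0.314000) = 1.667206
  y ← -0.500000 + (0.1/2)·(1.860000 + 1.667206) = -0.323640
s=0.100000, y=-0.323640:
  k1 = f(0.100000, -0.323640) = 1.676845
  k2 = f(0.200000, -0.155955) = 1.488846
  y ← -0.323640 + (0.1/2)·(1.676845 + 1.488846) = -0.165355
y(0.2) ≈ -0.1654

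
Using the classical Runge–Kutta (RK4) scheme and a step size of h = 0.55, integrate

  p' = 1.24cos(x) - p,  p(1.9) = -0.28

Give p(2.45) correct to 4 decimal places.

RK4: k1 = f(x_n, p_n); k2 = f(x_n + h/2, p_n + (h/2)·k1); k3 = f(x_n + h/2, p_n + (h/2)·k2); k4 = f(x_n + h, p_n + h·k3); p_{n+1} = p_n + (h/6)·(k1 + 2k2 + 2k3 + k4).
x=1.900000, p=-0.280000:
  k1 = f(1.900000, -0.280000) = -0.120879
  k2 = f(2.175000, -0.313242) = -0.391211
  k3 = f(2.175000, -0.387583) = -0.316870
  k4 = f(2.450000, -0.454278) = -0.500808
  p ← -0.280000 + (0.55/6)·(k1 + 2k2 + 2k3 + k4) = -0.466803
p(2.45) ≈ -0.4668

-0.4668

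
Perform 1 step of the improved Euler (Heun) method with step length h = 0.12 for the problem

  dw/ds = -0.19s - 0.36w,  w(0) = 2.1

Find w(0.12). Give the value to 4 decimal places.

Heun: k1 = f(s_n, w_n); k2 = f(s_n + h, w_n + h·k1); w_{n+1} = w_n + (h/2)·(k1 + k2).
s=0.000000, w=2.100000:
  k1 = f(0.000000, 2.100000) = -0.756000
  k2 = f(0.120000, 2.009280) = -0.746141
  w ← 2.100000 + (0.12/2)·(-0.756000 + (-0.746141)) = 2.009872
w(0.12) ≈ 2.0099

2.0099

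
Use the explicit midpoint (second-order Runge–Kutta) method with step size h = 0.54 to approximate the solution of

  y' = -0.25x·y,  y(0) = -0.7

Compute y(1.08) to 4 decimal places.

Midpoint: k1 = f(x_n, y_n); k2 = f(x_n + h/2, y_n + (h/2)·k1); y_{n+1} = y_n + h·k2.
x=0.000000, y=-0.700000:
  k1 = f(0.000000, -0.700000) = 0.000000
  k2 = f(0.270000, -0.700000) = 0.047250
  y ← -0.700000 + 0.54·0.047250 = -0.674485
x=0.540000, y=-0.674485:
  k1 = f(0.540000, -0.674485) = 0.091055
  k2 = f(0.810000, -0.649900) = 0.131605
  y ← -0.674485 + 0.54·0.131605 = -0.603418
y(1.08) ≈ -0.6034

-0.6034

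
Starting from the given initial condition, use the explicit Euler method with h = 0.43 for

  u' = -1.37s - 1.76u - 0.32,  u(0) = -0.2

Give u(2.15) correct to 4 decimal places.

-1.4135

Euler: u_{n+1} = u_n + h·f(s_n, u_n).
s=0.000000, u=-0.200000: f=0.032000 → u ← -0.200000 + 0.43·0.032000 = -0.186240
s=0.430000, u=-0.186240: f=-0.581318 → u ← -0.186240 + 0.43·(-0.581318) = -0.436207
s=0.860000, u=-0.436207: f=-0.730476 → u ← -0.436207 + 0.43·(-0.730476) = -0.750311
s=1.290000, u=-0.750311: f=-0.766752 → u ← -0.750311 + 0.43·(-0.766752) = -1.080015
s=1.720000, u=-1.080015: f=-0.775574 → u ← -1.080015 + 0.43·(-0.775574) = -1.413512
u(2.15) ≈ -1.4135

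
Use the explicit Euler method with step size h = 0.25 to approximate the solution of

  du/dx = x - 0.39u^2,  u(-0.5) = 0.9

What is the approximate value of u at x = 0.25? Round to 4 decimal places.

0.5528

Euler: u_{n+1} = u_n + h·f(x_n, u_n).
x=-0.500000, u=0.900000: f=-0.815900 → u ← 0.900000 + 0.25·(-0.815900) = 0.696025
x=-0.250000, u=0.696025: f=-0.438936 → u ← 0.696025 + 0.25·(-0.438936) = 0.586291
x=0.000000, u=0.586291: f=-0.134058 → u ← 0.586291 + 0.25·(-0.134058) = 0.552777
u(0.25) ≈ 0.5528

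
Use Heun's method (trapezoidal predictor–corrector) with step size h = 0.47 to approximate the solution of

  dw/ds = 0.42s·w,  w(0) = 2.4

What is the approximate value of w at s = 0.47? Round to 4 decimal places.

Heun: k1 = f(s_n, w_n); k2 = f(s_n + h, w_n + h·k1); w_{n+1} = w_n + (h/2)·(k1 + k2).
s=0.000000, w=2.400000:
  k1 = f(0.000000, 2.400000) = 0.000000
  k2 = f(0.470000, 2.400000) = 0.473760
  w ← 2.400000 + (0.47/2)·(0.000000 + 0.473760) = 2.511334
w(0.47) ≈ 2.5113

2.5113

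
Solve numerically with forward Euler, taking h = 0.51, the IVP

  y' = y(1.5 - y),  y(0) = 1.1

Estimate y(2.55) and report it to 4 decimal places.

Euler: y_{n+1} = y_n + h·f(t_n, y_n).
t=0.000000, y=1.100000: f=0.440000 → y ← 1.100000 + 0.51·0.440000 = 1.324400
t=0.510000, y=1.324400: f=0.232565 → y ← 1.324400 + 0.51·0.232565 = 1.443008
t=1.020000, y=1.443008: f=0.082240 → y ← 1.443008 + 0.51·0.082240 = 1.484950
t=1.530000, y=1.484950: f=0.022348 → y ← 1.484950 + 0.51·0.022348 = 1.496348
t=2.040000, y=1.496348: f=0.005465 → y ← 1.496348 + 0.51·0.005465 = 1.499135
y(2.55) ≈ 1.4991

1.4991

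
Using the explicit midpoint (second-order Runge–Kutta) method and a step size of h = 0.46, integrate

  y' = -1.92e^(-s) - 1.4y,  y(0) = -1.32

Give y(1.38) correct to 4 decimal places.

-0.6832

Midpoint: k1 = f(s_n, y_n); k2 = f(s_n + h/2, y_n + (h/2)·k1); y_{n+1} = y_n + h·k2.
s=0.000000, y=-1.320000:
  k1 = f(0.000000, -1.320000) = -0.072000
  k2 = f(0.230000, -1.336560) = 0.345679
  y ← -1.320000 + 0.46·0.345679 = -1.160987
s=0.460000, y=-1.160987:
  k1 = f(0.460000, -1.160987) = 0.413318
  k2 = f(0.690000, -1.065924) = 0.529268
  y ← -1.160987 + 0.46·0.529268 = -0.917524
s=0.920000, y=-0.917524:
  k1 = f(0.920000, -0.917524) = 0.519377
  k2 = f(1.150000, -0.798067) = 0.509352
  y ← -0.917524 + 0.46·0.509352 = -0.683222
y(1.38) ≈ -0.6832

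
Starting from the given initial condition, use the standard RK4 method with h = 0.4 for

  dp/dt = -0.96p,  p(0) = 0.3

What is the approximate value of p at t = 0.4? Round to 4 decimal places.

0.2044

RK4: k1 = f(t_n, p_n); k2 = f(t_n + h/2, p_n + (h/2)·k1); k3 = f(t_n + h/2, p_n + (h/2)·k2); k4 = f(t_n + h, p_n + h·k3); p_{n+1} = p_n + (h/6)·(k1 + 2k2 + 2k3 + k4).
t=0.000000, p=0.300000:
  k1 = f(0.000000, 0.300000) = -0.288000
  k2 = f(0.200000, 0.242400) = -0.232704
  k3 = f(0.200000, 0.253459) = -0.243321
  k4 = f(0.400000, 0.202672) = -0.194565
  p ← 0.300000 + (0.4/6)·(k1 + 2k2 + 2k3 + k4) = 0.204359
p(0.4) ≈ 0.2044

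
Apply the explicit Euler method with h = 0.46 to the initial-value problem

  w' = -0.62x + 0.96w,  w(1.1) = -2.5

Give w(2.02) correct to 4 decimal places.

-6.0927

Euler: w_{n+1} = w_n + h·f(x_n, w_n).
x=1.100000, w=-2.500000: f=-3.082000 → w ← -2.500000 + 0.46·(-3.082000) = -3.917720
x=1.560000, w=-3.917720: f=-4.728211 → w ← -3.917720 + 0.46·(-4.728211) = -6.092697
w(2.02) ≈ -6.0927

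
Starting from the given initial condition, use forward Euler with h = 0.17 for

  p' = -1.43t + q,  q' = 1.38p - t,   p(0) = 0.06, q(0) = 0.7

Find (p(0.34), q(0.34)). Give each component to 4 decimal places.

0.2591, 0.7272

Euler on (p,q): p_{n+1} = p_n + h·p', q_{n+1} = q_n + h·q'.
0.000000: (0.060000, 0.700000); f=(0.700000, 0.082800) → (0.179000, 0.714076)
0.170000: (0.179000, 0.714076); f=(0.470976, 0.077020) → (0.259066, 0.727169)
(p(0.34), q(0.34)) ≈ (0.2591, 0.7272)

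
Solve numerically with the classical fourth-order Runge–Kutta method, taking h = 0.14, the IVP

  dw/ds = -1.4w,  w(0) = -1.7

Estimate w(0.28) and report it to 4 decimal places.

-1.1487

RK4: k1 = f(s_n, w_n); k2 = f(s_n + h/2, w_n + (h/2)·k1); k3 = f(s_n + h/2, w_n + (h/2)·k2); k4 = f(s_n + h, w_n + h·k3); w_{n+1} = w_n + (h/6)·(k1 + 2k2 + 2k3 + k4).
s=0.000000, w=-1.700000:
  k1 = f(0.000000, -1.700000) = 2.380000
  k2 = f(0.070000, -1.533400) = 2.146760
  k3 = f(0.070000, -1.549727) = 2.169618
  k4 = f(0.140000, -1.396254) = 1.954755
  w ← -1.700000 + (0.14/6)·(k1 + 2k2 + 2k3 + k4) = -1.397425
s=0.140000, w=-1.397425:
  k1 = f(0.140000, -1.397425) = 1.956395
  k2 = f(0.210000, -1.260477) = 1.764668
  k3 = f(0.210000, -1.273898) = 1.783457
  k4 = f(0.280000, -1.147741) = 1.606837
  w ← -1.397425 + (0.14/6)·(k1 + 2k2 + 2k3 + k4) = -1.148704
w(0.28) ≈ -1.1487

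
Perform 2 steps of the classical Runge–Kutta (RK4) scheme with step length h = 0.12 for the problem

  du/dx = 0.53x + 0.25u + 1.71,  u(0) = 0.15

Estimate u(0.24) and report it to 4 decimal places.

RK4: k1 = f(x_n, u_n); k2 = f(x_n + h/2, u_n + (h/2)·k1); k3 = f(x_n + h/2, u_n + (h/2)·k2); k4 = f(x_n + h, u_n + h·k3); u_{n+1} = u_n + (h/6)·(k1 + 2k2 + 2k3 + k4).
x=0.000000, u=0.150000:
  k1 = f(0.000000, 0.150000) = 1.747500
  k2 = f(0.060000, 0.254850) = 1.805512
  k3 = f(0.060000, 0.258331) = 1.806383
  k4 = f(0.120000, 0.366766) = 1.865291
  u ← 0.150000 + (0.12/6)·(k1 + 2k2 + 2k3 + k4) = 0.366732
x=0.120000, u=0.366732:
  k1 = f(0.120000, 0.366732) = 1.865283
  k2 = f(0.180000, 0.478649) = 1.925062
  k3 = f(0.180000, 0.482235) = 1.925959
  k4 = f(0.240000, 0.597847) = 1.986662
  u ← 0.366732 + (0.12/6)·(k1 + 2k2 + 2k3 + k4) = 0.597811
u(0.24) ≈ 0.5978

0.5978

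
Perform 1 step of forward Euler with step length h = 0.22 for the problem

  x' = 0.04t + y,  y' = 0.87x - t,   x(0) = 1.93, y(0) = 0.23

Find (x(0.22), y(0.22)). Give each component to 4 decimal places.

1.9806, 0.5994

Euler on (x,y): x_{n+1} = x_n + h·x', y_{n+1} = y_n + h·y'.
0.000000: (1.930000, 0.230000); f=(0.230000, 1.679100) → (1.980600, 0.599402)
(x(0.22), y(0.22)) ≈ (1.9806, 0.5994)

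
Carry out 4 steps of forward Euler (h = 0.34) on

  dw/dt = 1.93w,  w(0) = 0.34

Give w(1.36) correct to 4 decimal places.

Euler: w_{n+1} = w_n + h·f(t_n, w_n).
t=0.000000, w=0.340000: f=0.656200 → w ← 0.340000 + 0.34·0.656200 = 0.563108
t=0.340000, w=0.563108: f=1.086798 → w ← 0.563108 + 0.34·1.086798 = 0.932619
t=0.680000, w=0.932619: f=1.799956 → w ← 0.932619 + 0.34·1.799956 = 1.544604
t=1.020000, w=1.544604: f=2.981086 → w ← 1.544604 + 0.34·2.981086 = 2.558174
w(1.36) ≈ 2.5582

2.5582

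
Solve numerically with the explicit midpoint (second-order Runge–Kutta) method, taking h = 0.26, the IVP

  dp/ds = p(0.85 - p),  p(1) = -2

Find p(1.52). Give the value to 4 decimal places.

-21.9525

Midpoint: k1 = f(s_n, p_n); k2 = f(s_n + h/2, p_n + (h/2)·k1); p_{n+1} = p_n + h·k2.
s=1.000000, p=-2.000000:
  k1 = f(1.000000, -2.000000) = -5.700000
  k2 = f(1.130000, -2.741000) = -9.842931
  p ← -2.000000 + 0.26·(-9.842931) = -4.559162
s=1.260000, p=-4.559162:
  k1 = f(1.260000, -4.559162) = -24.661246
  k2 = f(1.390000, -7.765124) = -66.897508
  p ← -4.559162 + 0.26·(-66.897508) = -21.952514
p(1.52) ≈ -21.9525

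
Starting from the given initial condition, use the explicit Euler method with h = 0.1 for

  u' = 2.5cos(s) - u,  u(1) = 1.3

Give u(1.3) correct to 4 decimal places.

Euler: u_{n+1} = u_n + h·f(s_n, u_n).
s=1.000000, u=1.300000: f=0.050756 → u ← 1.300000 + 0.1·0.050756 = 1.305076
s=1.100000, u=1.305076: f=-0.171085 → u ← 1.305076 + 0.1·(-0.171085) = 1.287967
s=1.200000, u=1.287967: f=-0.382073 → u ← 1.287967 + 0.1·(-0.382073) = 1.249760
u(1.3) ≈ 1.2498

1.2498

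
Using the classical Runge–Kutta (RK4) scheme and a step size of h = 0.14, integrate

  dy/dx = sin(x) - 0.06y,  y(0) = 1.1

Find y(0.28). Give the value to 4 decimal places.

RK4: k1 = f(x_n, y_n); k2 = f(x_n + h/2, y_n + (h/2)·k1); k3 = f(x_n + h/2, y_n + (h/2)·k2); k4 = f(x_n + h, y_n + h·k3); y_{n+1} = y_n + (h/6)·(k1 + 2k2 + 2k3 + k4).
x=0.000000, y=1.100000:
  k1 = f(0.000000, 1.100000) = -0.066000
  k2 = f(0.070000, 1.095380) = 0.004220
  k3 = f(0.070000, 1.100295) = 0.003925
  k4 = f(0.140000, 1.100550) = 0.073510
  y ← 1.100000 + (0.14/6)·(k1 + 2k2 + 2k3 + k4) = 1.100555
x=0.140000, y=1.100555:
  k1 = f(0.140000, 1.100555) = 0.073510
  k2 = f(0.210000, 1.105701) = 0.142118
  k3 = f(0.210000, 1.110504) = 0.141830
  k4 = f(0.280000, 1.120412) = 0.209131
  y ← 1.100555 + (0.14/6)·(k1 + 2k2 + 2k3 + k4) = 1.120401
y(0.28) ≈ 1.1204

1.1204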